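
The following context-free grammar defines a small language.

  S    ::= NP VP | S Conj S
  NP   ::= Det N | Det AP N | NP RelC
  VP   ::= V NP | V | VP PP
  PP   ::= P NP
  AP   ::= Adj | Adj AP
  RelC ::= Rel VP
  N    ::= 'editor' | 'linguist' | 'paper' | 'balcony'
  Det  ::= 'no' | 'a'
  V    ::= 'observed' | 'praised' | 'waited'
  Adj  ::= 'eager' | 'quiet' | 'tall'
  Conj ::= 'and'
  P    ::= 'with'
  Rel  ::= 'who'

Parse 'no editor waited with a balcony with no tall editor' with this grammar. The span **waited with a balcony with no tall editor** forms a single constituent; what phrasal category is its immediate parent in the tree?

S

S
  NP
    Det: no
    N: editor
  VP
    VP
      VP
        V: waited
      PP
        P: with
        NP
          Det: a
          N: balcony
    PP
      P: with
      NP
        Det: no
        AP
          Adj: tall
        N: editor
The span 'waited with a balcony with no tall editor' is the VP node built by VP → VP PP.
Its mother is the S built by S → NP VP.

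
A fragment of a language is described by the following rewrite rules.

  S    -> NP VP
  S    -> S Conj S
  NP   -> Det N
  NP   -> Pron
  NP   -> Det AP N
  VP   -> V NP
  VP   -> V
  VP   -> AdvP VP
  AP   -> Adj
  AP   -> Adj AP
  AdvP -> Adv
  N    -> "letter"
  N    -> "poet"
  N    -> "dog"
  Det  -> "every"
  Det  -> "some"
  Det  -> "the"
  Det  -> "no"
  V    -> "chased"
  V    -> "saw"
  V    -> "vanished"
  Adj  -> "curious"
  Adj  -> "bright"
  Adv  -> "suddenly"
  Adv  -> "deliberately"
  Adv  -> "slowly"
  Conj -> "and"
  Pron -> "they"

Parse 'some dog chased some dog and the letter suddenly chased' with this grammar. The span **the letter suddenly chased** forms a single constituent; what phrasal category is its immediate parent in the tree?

S
  S
    NP
      Det: some
      N: dog
    VP
      V: chased
      NP
        Det: some
        N: dog
  Conj: and
  S
    NP
      Det: the
      N: letter
    VP
      AdvP
        Adv: suddenly
      VP
        V: chased
The span 'the letter suddenly chased' is the S node built by S → NP VP.
Its mother is the S built by S → S Conj S.

S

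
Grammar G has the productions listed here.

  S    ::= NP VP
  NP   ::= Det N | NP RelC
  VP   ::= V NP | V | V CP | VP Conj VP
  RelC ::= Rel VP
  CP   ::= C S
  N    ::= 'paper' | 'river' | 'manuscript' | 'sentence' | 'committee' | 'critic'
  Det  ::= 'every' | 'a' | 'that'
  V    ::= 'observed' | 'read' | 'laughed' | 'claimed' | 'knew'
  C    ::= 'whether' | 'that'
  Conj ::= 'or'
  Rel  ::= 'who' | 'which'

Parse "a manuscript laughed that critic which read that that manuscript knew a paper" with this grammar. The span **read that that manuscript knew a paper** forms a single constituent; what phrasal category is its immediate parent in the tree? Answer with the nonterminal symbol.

RelC

S
  NP
    Det: a
    N: manuscript
  VP
    V: laughed
    NP
      NP
        Det: that
        N: critic
      RelC
        Rel: which
        VP
          V: read
          CP
            C: that
            S
              NP
                Det: that
                N: manuscript
              VP
                V: knew
                NP
                  Det: a
                  N: paper
The span 'read that that manuscript knew a paper' is the VP node built by VP → V CP.
Its mother is the RelC built by RelC → Rel VP.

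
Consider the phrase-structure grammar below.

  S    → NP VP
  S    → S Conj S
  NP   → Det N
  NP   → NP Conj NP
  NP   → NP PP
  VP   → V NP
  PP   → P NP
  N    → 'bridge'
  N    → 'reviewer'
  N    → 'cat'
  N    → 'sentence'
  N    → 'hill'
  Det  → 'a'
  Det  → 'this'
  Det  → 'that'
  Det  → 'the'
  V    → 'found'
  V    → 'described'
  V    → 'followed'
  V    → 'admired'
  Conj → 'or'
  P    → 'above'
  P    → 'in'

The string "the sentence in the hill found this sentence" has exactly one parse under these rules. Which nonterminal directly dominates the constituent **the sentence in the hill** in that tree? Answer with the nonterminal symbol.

S
  NP
    NP
      Det: the
      N: sentence
    PP
      P: in
      NP
        Det: the
        N: hill
  VP
    V: found
    NP
      Det: this
      N: sentence
The span 'the sentence in the hill' is the NP node built by NP → NP PP.
Its mother is the S built by S → NP VP.

S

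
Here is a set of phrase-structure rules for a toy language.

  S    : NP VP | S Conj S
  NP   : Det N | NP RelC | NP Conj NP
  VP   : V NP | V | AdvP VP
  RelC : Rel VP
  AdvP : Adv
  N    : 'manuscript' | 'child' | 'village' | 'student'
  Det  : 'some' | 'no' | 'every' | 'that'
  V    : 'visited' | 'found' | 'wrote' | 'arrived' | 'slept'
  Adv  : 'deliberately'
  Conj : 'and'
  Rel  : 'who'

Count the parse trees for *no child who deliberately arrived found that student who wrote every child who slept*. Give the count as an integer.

2

The two bracketings:
[S [NP [NP [Det no] [N child]] [RelC [Rel who] [VP [AdvP [Adv deliberately]] [VP [V arrived]]]]] [VP [V found] [NP [NP [Det that] [N student]] [RelC [Rel who] [VP [V wrote] [NP [NP [Det every] [N child]] [RelC [Rel who] [VP [V slept]]]]]]]]]
[S [NP [NP [Det no] [N child]] [RelC [Rel who] [VP [AdvP [Adv deliberately]] [VP [V arrived]]]]] [VP [V found] [NP [NP [NP [Det that] [N student]] [RelC [Rel who] [VP [V wrote] [NP [Det every] [N child]]]]] [RelC [Rel who] [VP [V slept]]]]]]
The trees differ in how a recursive rule is bracketed over the same span.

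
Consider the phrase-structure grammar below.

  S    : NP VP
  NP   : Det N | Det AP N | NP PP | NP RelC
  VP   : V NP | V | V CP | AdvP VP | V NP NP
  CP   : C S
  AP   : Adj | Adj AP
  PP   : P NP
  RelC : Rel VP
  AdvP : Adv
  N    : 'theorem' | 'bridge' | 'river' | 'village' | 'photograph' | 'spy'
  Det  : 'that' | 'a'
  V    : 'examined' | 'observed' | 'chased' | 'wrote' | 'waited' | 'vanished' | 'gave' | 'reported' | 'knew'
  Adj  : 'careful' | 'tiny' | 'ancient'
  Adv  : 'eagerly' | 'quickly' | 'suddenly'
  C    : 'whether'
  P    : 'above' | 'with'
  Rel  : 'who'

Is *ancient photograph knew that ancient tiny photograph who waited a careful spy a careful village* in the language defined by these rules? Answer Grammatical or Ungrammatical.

Ungrammatical

For S → NP VP, no prefix of the string parses as an NP.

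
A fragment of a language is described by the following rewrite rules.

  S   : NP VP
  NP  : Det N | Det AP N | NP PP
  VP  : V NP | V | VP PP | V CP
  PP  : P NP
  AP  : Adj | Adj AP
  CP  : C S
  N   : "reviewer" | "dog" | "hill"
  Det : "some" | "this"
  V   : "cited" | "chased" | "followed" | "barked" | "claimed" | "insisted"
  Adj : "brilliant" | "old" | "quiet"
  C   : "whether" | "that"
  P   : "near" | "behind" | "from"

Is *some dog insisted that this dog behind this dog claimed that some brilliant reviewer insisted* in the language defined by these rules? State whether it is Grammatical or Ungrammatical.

Grammatical

[S [NP [Det some] [N dog]] [VP [V insisted] [CP [C that] [S [NP [NP [Det this] [N dog]] [PP [P behind] [NP [Det this] [N dog]]]] [VP [V claimed] [CP [C that] [S [NP [Det some] [AP [Adj brilliant]] [N reviewer]] [VP [V insisted]]]]]]]]]
Each bracket corresponds to one application of a listed rule, so the string is derivable from S.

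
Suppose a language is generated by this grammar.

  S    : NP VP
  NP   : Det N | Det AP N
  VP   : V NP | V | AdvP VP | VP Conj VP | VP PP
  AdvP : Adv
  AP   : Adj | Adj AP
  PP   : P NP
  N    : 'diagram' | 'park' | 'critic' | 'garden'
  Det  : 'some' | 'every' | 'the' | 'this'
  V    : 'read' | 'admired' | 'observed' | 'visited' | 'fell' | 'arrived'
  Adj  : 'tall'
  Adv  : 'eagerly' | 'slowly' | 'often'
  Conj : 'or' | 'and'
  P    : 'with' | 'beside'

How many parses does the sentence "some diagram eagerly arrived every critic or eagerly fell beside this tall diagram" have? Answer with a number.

7

Two of the 7 distinct bracketings:
[S [NP [Det some] [N diagram]] [VP [AdvP [Adv eagerly]] [VP [VP [V arrived] [NP [Det every] [N critic]]] [Conj or] [VP [AdvP [Adv eagerly]] [VP [VP [V fell]] [PP [P beside] [NP [Det this] [AP [Adj tall]] [N diagram]]]]]]]]
[S [NP [Det some] [N diagram]] [VP [AdvP [Adv eagerly]] [VP [VP [V arrived] [NP [Det every] [N critic]]] [Conj or] [VP [VP [AdvP [Adv eagerly]] [VP [V fell]]] [PP [P beside] [NP [Det this] [AP [Adj tall]] [N diagram]]]]]]]
The trees differ in how a recursive rule is bracketed over the same span.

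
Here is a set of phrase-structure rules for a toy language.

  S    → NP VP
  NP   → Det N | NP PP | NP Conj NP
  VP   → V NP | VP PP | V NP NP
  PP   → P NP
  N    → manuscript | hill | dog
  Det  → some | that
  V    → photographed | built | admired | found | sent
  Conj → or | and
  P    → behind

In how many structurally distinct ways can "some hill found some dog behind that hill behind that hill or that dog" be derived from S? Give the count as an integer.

9

Two of the 9 distinct bracketings:
[S [NP [Det some] [N hill]] [VP [V found] [NP [NP [Det some] [N dog]] [PP [P behind] [NP [NP [Det that] [N hill]] [PP [P behind] [NP [NP [Det that] [N hill]] [Conj or] [NP [Det that] [N dog]]]]]]]]]
[S [NP [Det some] [N hill]] [VP [V found] [NP [NP [Det some] [N dog]] [PP [P behind] [NP [NP [NP [Det that] [N hill]] [PP [P behind] [NP [Det that] [N hill]]]] [Conj or] [NP [Det that] [N dog]]]]]]]
The trees differ in how a recursive rule is bracketed over the same span.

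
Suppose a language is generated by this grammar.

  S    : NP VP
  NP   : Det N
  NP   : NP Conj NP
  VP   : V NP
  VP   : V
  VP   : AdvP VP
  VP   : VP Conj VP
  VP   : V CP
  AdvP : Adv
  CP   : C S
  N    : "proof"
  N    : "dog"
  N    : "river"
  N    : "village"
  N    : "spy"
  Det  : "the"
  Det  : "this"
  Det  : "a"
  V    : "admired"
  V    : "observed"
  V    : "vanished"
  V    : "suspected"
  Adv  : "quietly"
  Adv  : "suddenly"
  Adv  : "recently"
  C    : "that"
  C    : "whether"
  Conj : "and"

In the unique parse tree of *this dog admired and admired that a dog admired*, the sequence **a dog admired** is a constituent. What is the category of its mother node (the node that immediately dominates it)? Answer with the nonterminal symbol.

[S [NP [Det this] [N dog]] [VP [VP [V admired]] [Conj and] [VP [V admired] [CP [C that] [S [NP [Det a] [N dog]] [VP [V admired]]]]]]]
The span 'a dog admired' is the S node built by S → NP VP.
Its mother is the CP built by CP → C S.

CP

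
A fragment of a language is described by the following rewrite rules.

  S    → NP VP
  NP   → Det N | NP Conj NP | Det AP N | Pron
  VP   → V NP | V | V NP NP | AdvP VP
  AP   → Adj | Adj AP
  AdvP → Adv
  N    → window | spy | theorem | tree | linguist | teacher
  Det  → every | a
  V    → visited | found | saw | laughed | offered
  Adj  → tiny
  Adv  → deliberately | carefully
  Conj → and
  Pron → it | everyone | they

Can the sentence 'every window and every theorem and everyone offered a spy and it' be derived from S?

[S [NP [NP [Det every] [N window]] [Conj and] [NP [NP [Det every] [N theorem]] [Conj and] [NP [Pron everyone]]]] [VP [V offered] [NP [NP [Det a] [N spy]] [Conj and] [NP [Pron it]]]]]
The bracketing above is licensed at every node by one of the given productions, with S at the root.

Grammatical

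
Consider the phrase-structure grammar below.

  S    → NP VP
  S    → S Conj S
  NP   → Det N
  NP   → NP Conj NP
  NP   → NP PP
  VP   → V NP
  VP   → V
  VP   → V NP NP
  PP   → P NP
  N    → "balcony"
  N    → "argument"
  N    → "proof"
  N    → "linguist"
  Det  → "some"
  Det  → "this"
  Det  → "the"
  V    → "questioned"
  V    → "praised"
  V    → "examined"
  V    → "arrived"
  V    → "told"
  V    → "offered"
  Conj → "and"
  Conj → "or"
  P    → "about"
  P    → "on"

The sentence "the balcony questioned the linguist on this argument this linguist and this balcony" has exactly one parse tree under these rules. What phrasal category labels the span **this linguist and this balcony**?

[S [NP [Det the] [N balcony]] [VP [V questioned] [NP [NP [Det the] [N linguist]] [PP [P on] [NP [Det this] [N argument]]]] [NP [NP [Det this] [N linguist]] [Conj and] [NP [Det this] [N balcony]]]]]
The span 'this linguist and this balcony' is the NP node built by NP → NP Conj NP.

NP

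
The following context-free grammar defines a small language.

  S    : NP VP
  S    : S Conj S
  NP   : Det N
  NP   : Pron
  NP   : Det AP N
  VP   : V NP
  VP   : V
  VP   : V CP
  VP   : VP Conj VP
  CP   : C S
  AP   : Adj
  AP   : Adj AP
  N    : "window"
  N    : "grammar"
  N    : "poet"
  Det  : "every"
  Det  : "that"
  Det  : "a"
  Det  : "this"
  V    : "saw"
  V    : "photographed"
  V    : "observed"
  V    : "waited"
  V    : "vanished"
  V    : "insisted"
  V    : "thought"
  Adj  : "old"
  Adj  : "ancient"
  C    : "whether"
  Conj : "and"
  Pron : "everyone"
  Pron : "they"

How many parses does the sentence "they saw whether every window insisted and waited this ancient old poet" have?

2

The two bracketings:
[S [NP [Pron they]] [VP [V saw] [CP [C whether] [S [NP [Det every] [N window]] [VP [VP [V insisted]] [Conj and] [VP [V waited] [NP [Det this] [AP [Adj ancient] [AP [Adj old]]] [N poet]]]]]]]]
[S [NP [Pron they]] [VP [VP [V saw] [CP [C whether] [S [NP [Det every] [N window]] [VP [V insisted]]]]] [Conj and] [VP [V waited] [NP [Det this] [AP [Adj ancient] [AP [Adj old]]] [N poet]]]]]
The trees differ in how a recursive rule is bracketed over the same span.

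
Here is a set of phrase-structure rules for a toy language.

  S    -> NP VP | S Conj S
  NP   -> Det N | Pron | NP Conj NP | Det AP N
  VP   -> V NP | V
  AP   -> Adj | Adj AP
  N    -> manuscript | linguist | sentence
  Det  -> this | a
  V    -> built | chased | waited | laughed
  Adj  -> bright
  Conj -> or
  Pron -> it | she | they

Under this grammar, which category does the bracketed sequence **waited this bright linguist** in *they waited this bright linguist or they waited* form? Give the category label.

VP

S
  S
    NP
      Pron: they
    VP
      V: waited
      NP
        Det: this
        AP
          Adj: bright
        N: linguist
  Conj: or
  S
    NP
      Pron: they
    VP
      V: waited
The span 'waited this bright linguist' is the VP node built by VP → V NP.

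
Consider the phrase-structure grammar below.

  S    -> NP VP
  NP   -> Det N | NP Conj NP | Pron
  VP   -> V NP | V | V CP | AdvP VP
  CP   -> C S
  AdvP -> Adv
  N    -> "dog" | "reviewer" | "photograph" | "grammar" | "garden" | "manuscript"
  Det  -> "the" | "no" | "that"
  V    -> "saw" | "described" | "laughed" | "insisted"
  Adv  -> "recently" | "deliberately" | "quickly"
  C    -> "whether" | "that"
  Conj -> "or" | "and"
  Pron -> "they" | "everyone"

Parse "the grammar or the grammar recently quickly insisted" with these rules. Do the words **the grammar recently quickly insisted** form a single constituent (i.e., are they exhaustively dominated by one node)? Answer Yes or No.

No

[S [NP [NP [Det the] [N grammar]] [Conj or] [NP [Det the] [N grammar]]] [VP [AdvP [Adv recently]] [VP [AdvP [Adv quickly]] [VP [V insisted]]]]]
The smallest constituent containing 'the grammar recently quickly insisted' is the S spanning 'the grammar or the grammar recently quickly insisted'; no single node in the tree dominates exactly the given words.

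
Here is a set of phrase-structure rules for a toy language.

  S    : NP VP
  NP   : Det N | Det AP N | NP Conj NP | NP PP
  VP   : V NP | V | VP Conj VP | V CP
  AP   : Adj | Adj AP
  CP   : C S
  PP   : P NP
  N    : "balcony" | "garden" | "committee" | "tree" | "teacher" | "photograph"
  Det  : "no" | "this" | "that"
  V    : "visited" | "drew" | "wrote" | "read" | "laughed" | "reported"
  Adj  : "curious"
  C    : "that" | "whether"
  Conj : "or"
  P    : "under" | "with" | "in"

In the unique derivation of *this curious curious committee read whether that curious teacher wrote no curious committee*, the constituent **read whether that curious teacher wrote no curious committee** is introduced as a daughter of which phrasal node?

S

[S [NP [Det this] [AP [Adj curious] [AP [Adj curious]]] [N committee]] [VP [V read] [CP [C whether] [S [NP [Det that] [AP [Adj curious]] [N teacher]] [VP [V wrote] [NP [Det no] [AP [Adj curious]] [N committee]]]]]]]
The span 'read whether that curious teacher wrote no curious committee' is the VP node built by VP → V CP.
Its mother is the S built by S → NP VP.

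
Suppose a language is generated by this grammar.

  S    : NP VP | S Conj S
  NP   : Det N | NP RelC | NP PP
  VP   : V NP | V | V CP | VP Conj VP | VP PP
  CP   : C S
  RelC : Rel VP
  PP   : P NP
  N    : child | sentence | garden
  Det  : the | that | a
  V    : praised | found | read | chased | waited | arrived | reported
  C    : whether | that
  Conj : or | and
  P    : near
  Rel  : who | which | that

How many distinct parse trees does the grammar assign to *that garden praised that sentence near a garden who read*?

Two of the 3 distinct bracketings:
[S [NP [Det that] [N garden]] [VP [V praised] [NP [NP [NP [Det that] [N sentence]] [PP [P near] [NP [Det a] [N garden]]]] [RelC [Rel who] [VP [V read]]]]]]
[S [NP [Det that] [N garden]] [VP [V praised] [NP [NP [Det that] [N sentence]] [PP [P near] [NP [NP [Det a] [N garden]] [RelC [Rel who] [VP [V read]]]]]]]]
The trees differ in how a recursive rule is bracketed over the same span.

3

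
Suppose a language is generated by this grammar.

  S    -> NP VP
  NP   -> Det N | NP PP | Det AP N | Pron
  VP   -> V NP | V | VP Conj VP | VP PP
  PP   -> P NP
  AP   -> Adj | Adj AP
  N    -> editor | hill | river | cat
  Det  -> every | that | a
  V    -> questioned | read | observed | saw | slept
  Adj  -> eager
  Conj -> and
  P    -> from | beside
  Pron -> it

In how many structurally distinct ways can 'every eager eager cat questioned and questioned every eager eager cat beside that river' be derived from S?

Two of the 3 distinct bracketings:
[S [NP [Det every] [AP [Adj eager] [AP [Adj eager]]] [N cat]] [VP [VP [V questioned]] [Conj and] [VP [V questioned] [NP [NP [Det every] [AP [Adj eager] [AP [Adj eager]]] [N cat]] [PP [P beside] [NP [Det that] [N river]]]]]]]
[S [NP [Det every] [AP [Adj eager] [AP [Adj eager]]] [N cat]] [VP [VP [V questioned]] [Conj and] [VP [VP [V questioned] [NP [Det every] [AP [Adj eager] [AP [Adj eager]]] [N cat]]] [PP [P beside] [NP [Det that] [N river]]]]]]
The difference turns on whether NP → NP PP is used at the relevant span, versus an alternative expansion of NP.

3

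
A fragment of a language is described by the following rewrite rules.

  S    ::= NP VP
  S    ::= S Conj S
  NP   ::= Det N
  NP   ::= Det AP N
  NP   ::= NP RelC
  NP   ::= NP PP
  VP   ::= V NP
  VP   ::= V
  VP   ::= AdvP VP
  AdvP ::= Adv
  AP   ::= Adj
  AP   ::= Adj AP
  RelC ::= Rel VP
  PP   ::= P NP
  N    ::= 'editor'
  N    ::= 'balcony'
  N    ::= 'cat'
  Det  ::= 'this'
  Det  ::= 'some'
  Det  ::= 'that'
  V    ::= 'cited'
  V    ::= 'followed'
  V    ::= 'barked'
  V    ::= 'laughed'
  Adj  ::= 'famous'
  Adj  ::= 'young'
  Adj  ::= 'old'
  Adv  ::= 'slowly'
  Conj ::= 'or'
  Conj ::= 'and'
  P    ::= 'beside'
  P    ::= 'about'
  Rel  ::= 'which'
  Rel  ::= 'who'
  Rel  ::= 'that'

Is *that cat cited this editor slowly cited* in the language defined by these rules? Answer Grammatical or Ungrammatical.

Ungrammatical

For S → NP VP, the only prefix that parses as NP is 'that cat', but the remainder 'cited this editor slowly cited' is not a VP under these rules. The alternative S rule S → S Conj S likewise has no satisfying split.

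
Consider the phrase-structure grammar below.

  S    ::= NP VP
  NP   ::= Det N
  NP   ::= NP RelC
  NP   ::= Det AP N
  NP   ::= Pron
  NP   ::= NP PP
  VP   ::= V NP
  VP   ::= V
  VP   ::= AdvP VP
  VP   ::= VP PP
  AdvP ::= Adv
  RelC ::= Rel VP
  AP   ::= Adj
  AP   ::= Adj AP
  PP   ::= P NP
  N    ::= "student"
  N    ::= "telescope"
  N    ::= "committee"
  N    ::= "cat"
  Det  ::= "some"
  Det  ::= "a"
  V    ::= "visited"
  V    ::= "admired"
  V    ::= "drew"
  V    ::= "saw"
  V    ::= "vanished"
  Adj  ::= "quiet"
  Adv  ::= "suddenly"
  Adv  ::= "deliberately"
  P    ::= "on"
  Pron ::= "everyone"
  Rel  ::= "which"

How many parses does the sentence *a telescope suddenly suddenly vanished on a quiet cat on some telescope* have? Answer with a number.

9

Two of the 9 distinct bracketings:
[S [NP [Det a] [N telescope]] [VP [AdvP [Adv suddenly]] [VP [AdvP [Adv suddenly]] [VP [VP [V vanished]] [PP [P on] [NP [NP [Det a] [AP [Adj quiet]] [N cat]] [PP [P on] [NP [Det some] [N telescope]]]]]]]]]
[S [NP [Det a] [N telescope]] [VP [AdvP [Adv suddenly]] [VP [AdvP [Adv suddenly]] [VP [VP [VP [V vanished]] [PP [P on] [NP [Det a] [AP [Adj quiet]] [N cat]]]] [PP [P on] [NP [Det some] [N telescope]]]]]]]
The difference turns on whether NP → NP PP is used at the relevant span, versus an alternative expansion of NP.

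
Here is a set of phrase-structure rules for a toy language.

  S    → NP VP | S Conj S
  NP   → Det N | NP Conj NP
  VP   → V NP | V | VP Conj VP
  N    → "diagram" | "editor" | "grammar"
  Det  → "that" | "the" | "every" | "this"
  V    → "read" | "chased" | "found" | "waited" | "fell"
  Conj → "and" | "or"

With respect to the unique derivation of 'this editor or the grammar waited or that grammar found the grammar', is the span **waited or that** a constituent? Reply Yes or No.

[S [S [NP [NP [Det this] [N editor]] [Conj or] [NP [Det the] [N grammar]]] [VP [V waited]]] [Conj or] [S [NP [Det that] [N grammar]] [VP [V found] [NP [Det the] [N grammar]]]]]
The smallest constituent containing 'waited or that' is the S spanning 'this editor or the grammar waited or that grammar found the grammar'; no single node in the tree dominates exactly the given words.

No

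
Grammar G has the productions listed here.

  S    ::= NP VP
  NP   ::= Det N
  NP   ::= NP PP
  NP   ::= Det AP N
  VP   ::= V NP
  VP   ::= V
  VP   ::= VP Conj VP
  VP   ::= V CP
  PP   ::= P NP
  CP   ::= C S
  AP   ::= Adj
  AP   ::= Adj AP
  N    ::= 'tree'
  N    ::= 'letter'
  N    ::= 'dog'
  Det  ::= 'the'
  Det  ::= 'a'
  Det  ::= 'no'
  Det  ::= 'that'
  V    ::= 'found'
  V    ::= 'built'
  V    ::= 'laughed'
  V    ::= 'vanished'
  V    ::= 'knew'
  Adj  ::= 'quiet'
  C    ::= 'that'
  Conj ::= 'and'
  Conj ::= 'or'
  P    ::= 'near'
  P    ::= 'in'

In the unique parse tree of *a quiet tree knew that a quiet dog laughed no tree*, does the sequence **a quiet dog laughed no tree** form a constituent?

[S [NP [Det a] [AP [Adj quiet]] [N tree]] [VP [V knew] [CP [C that] [S [NP [Det a] [AP [Adj quiet]] [N dog]] [VP [V laughed] [NP [Det no] [N tree]]]]]]]
The words 'a quiet dog laughed no tree' are exhaustively dominated by a single S node (built by S → NP VP), so they form a constituent.

Yes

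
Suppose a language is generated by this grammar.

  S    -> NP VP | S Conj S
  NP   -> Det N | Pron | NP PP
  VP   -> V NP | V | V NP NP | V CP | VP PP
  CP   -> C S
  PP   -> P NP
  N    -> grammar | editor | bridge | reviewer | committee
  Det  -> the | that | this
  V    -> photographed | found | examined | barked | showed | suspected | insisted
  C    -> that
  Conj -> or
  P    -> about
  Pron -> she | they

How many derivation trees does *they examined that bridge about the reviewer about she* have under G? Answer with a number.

Two of the 5 distinct bracketings:
[S [NP [Pron they]] [VP [V examined] [NP [NP [Det that] [N bridge]] [PP [P about] [NP [NP [Det the] [N reviewer]] [PP [P about] [NP [Pron she]]]]]]]]
[S [NP [Pron they]] [VP [V examined] [NP [NP [NP [Det that] [N bridge]] [PP [P about] [NP [Det the] [N reviewer]]]] [PP [P about] [NP [Pron she]]]]]]
The trees differ in how a recursive rule is bracketed over the same span.

5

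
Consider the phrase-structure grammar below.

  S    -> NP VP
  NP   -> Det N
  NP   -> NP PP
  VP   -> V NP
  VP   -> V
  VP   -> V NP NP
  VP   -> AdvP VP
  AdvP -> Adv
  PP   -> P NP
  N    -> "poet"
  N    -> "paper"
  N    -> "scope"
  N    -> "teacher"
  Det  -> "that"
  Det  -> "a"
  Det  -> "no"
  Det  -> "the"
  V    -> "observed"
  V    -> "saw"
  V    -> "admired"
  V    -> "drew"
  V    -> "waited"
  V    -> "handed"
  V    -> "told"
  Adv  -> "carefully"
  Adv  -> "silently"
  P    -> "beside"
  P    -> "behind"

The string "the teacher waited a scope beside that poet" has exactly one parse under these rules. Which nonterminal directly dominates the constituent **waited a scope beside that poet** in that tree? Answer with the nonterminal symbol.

[S [NP [Det the] [N teacher]] [VP [V waited] [NP [NP [Det a] [N scope]] [PP [P beside] [NP [Det that] [N poet]]]]]]
The span 'waited a scope beside that poet' is the VP node built by VP → V NP.
Its mother is the S built by S → NP VP.

S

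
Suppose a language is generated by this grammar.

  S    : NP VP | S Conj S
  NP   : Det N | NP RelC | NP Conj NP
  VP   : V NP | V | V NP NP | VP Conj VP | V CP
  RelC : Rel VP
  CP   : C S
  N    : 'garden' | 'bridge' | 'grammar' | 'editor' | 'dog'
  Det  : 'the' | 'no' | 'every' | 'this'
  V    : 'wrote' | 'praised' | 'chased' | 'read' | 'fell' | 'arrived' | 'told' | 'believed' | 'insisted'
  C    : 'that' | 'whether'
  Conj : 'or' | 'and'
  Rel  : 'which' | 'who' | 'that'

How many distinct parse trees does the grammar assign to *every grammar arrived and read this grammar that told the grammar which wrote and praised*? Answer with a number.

Two of the 10 distinct bracketings:
[S [NP [Det every] [N grammar]] [VP [VP [V arrived]] [Conj and] [VP [V read] [NP [NP [Det this] [N grammar]] [RelC [Rel that] [VP [V told] [NP [NP [Det the] [N grammar]] [RelC [Rel which] [VP [VP [V wrote]] [Conj and] [VP [V praised]]]]]]]]]]]
[S [NP [Det every] [N grammar]] [VP [VP [V arrived]] [Conj and] [VP [V read] [NP [NP [Det this] [N grammar]] [RelC [Rel that] [VP [VP [V told] [NP [NP [Det the] [N grammar]] [RelC [Rel which] [VP [V wrote]]]]] [Conj and] [VP [V praised]]]]]]]]
The trees differ in how a recursive rule is bracketed over the same span.

10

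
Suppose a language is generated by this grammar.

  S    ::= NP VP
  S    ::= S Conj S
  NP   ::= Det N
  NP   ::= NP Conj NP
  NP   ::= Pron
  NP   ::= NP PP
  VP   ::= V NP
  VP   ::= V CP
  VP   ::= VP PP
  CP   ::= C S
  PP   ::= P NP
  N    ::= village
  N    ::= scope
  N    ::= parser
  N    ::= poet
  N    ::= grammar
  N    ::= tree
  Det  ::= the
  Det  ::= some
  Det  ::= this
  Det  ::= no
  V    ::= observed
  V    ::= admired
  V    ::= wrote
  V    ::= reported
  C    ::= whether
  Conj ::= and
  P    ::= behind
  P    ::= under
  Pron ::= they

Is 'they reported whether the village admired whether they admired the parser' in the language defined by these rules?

S
  NP
    Pron: they
  VP
    V: reported
    CP
      C: whether
      S
        NP
          Det: the
          N: village
        VP
          V: admired
          CP
            C: whether
            S
              NP
                Pron: they
              VP
                V: admired
                NP
                  Det: the
                  N: parser
Each bracket corresponds to one application of a listed rule, so the string is derivable from S.

Grammatical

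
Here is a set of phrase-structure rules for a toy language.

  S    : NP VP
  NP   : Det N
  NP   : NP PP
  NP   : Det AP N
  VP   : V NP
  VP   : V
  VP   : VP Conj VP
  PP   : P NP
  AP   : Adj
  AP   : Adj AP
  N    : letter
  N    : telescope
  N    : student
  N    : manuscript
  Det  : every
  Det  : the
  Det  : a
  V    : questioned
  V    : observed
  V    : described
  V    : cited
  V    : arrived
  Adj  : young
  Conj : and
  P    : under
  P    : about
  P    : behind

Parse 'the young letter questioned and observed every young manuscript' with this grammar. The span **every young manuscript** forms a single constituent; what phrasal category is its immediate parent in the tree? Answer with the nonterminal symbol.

[S [NP [Det the] [AP [Adj young]] [N letter]] [VP [VP [V questioned]] [Conj and] [VP [V observed] [NP [Det every] [AP [Adj young]] [N manuscript]]]]]
The span 'every young manuscript' is the NP node built by NP → Det AP N.
Its mother is the VP built by VP → V NP.

VP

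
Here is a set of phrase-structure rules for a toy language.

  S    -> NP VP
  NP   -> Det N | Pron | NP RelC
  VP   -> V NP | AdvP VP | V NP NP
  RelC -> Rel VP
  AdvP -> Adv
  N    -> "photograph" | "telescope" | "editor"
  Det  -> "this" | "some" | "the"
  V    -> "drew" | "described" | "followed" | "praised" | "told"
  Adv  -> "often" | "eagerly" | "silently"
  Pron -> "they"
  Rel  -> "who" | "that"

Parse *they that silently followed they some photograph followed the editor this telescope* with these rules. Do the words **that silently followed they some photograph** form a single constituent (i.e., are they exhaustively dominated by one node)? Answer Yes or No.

Yes

[S [NP [NP [Pron they]] [RelC [Rel that] [VP [AdvP [Adv silently]] [VP [V followed] [NP [Pron they]] [NP [Det some] [N photograph]]]]]] [VP [V followed] [NP [Det the] [N editor]] [NP [Det this] [N telescope]]]]
The words 'that silently followed they some photograph' are exhaustively dominated by a single RelC node (built by RelC → Rel VP), so they form a constituent.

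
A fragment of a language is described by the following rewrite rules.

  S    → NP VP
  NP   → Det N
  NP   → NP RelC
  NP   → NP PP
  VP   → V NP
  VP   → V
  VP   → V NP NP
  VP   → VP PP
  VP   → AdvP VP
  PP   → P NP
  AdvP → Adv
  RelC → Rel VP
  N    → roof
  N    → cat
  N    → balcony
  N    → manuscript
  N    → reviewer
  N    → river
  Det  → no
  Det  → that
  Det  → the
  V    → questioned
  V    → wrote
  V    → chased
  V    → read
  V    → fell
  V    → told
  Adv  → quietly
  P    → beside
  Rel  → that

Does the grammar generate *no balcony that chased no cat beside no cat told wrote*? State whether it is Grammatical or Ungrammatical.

Ungrammatical

For S → NP VP, every NP-prefix leaves a non-VP remainder: after 'no balcony' the remainder is not a VP; after 'no balcony that chased' the remainder is not a VP; after 'no balcony that chased no cat' the remainder is not a VP (and 1 more).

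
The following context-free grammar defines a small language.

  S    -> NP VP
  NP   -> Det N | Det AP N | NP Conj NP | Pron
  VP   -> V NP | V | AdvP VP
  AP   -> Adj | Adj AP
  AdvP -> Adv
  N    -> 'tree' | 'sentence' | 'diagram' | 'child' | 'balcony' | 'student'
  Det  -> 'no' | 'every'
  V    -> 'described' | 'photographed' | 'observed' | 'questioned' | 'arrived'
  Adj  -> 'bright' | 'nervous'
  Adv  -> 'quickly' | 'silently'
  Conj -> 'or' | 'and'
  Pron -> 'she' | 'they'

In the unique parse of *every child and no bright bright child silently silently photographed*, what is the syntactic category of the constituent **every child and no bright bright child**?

S
  NP
    NP
      Det: every
      N: child
    Conj: and
    NP
      Det: no
      AP
        Adj: bright
        AP
          Adj: bright
      N: child
  VP
    AdvP
      Adv: silently
    VP
      AdvP
        Adv: silently
      VP
        V: photographed
The span 'every child and no bright bright child' is the NP node built by NP → NP Conj NP.

NP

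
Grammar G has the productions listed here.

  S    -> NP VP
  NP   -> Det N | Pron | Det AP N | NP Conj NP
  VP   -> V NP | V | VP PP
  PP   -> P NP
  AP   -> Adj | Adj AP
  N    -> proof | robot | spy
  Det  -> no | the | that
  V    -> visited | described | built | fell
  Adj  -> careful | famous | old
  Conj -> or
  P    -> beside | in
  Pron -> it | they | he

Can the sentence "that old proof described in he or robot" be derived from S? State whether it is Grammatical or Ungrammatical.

Ungrammatical

A Conj word can never sit immediately before an N word in any string this grammar generates, so the substring 'or robot' rules out a derivation.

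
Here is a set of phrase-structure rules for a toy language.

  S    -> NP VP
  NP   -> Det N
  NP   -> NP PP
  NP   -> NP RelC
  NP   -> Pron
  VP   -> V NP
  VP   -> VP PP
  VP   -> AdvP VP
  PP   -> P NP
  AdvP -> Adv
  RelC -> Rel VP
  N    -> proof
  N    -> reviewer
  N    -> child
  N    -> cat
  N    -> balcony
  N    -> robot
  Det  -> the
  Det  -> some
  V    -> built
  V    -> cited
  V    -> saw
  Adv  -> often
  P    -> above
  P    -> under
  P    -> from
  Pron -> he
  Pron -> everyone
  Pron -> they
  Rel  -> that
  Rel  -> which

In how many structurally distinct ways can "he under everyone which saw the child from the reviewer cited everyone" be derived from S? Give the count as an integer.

Two of the 7 distinct bracketings:
[S [NP [NP [Pron he]] [PP [P under] [NP [NP [NP [Pron everyone]] [RelC [Rel which] [VP [V saw] [NP [Det the] [N child]]]]] [PP [P from] [NP [Det the] [N reviewer]]]]]] [VP [V cited] [NP [Pron everyone]]]]
[S [NP [NP [Pron he]] [PP [P under] [NP [NP [Pron everyone]] [RelC [Rel which] [VP [V saw] [NP [NP [Det the] [N child]] [PP [P from] [NP [Det the] [N reviewer]]]]]]]]] [VP [V cited] [NP [Pron everyone]]]]
The trees differ in how a recursive rule is bracketed over the same span.

7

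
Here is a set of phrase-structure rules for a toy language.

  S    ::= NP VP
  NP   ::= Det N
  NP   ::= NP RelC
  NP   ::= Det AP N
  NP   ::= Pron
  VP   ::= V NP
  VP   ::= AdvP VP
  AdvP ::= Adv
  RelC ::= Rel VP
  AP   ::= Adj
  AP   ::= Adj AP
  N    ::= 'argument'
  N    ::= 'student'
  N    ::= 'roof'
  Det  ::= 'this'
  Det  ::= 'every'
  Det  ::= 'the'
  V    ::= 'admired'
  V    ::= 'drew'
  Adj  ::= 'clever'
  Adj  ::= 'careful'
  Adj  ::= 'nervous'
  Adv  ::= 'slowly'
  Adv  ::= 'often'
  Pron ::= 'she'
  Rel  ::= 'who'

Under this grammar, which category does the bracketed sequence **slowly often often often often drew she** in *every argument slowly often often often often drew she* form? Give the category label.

VP

S
  NP
    Det: every
    N: argument
  VP
    AdvP
      Adv: slowly
    VP
      AdvP
        Adv: often
      VP
        AdvP
          Adv: often
        VP
          AdvP
            Adv: often
          VP
            AdvP
              Adv: often
            VP
              V: drew
              NP
                Pron: she
The span 'slowly often often often often drew she' is the VP node built by VP → AdvP VP.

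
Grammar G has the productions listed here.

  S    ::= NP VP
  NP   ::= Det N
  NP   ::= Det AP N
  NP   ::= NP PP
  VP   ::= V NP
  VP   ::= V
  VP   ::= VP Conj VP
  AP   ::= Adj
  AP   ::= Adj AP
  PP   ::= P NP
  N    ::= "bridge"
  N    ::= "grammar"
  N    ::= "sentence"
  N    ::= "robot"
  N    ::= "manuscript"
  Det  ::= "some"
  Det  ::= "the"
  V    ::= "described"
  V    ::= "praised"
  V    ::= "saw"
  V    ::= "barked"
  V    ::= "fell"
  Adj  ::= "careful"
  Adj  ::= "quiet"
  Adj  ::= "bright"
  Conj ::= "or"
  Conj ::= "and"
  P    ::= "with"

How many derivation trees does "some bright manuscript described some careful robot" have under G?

1

[S [NP [Det some] [AP [Adj bright]] [N manuscript]] [VP [V described] [NP [Det some] [AP [Adj careful]] [N robot]]]]
No rule offers an alternative attachment or grouping for any span, so this is the only derivation.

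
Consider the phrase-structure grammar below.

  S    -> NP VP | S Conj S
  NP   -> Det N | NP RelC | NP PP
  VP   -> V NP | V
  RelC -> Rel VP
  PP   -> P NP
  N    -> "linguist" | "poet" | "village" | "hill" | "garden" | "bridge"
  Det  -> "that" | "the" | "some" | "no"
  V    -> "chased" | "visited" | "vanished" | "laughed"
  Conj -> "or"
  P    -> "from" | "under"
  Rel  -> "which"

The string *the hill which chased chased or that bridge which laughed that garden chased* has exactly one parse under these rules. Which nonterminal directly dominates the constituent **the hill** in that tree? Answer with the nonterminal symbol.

[S [S [NP [NP [Det the] [N hill]] [RelC [Rel which] [VP [V chased]]]] [VP [V chased]]] [Conj or] [S [NP [NP [Det that] [N bridge]] [RelC [Rel which] [VP [V laughed] [NP [Det that] [N garden]]]]] [VP [V chased]]]]
The span 'the hill' is the NP node built by NP → Det N.
Its mother is the NP built by NP → NP RelC.

NP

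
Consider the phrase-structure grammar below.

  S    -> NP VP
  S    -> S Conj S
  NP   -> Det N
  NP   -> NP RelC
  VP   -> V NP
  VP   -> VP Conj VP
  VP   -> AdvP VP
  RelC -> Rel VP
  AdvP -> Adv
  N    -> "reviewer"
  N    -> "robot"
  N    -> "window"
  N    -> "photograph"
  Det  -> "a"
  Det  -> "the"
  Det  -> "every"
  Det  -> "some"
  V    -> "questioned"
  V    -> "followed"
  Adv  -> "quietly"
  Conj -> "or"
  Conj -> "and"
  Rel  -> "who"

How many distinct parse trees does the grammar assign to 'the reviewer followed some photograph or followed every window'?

1

[S [NP [Det the] [N reviewer]] [VP [VP [V followed] [NP [Det some] [N photograph]]] [Conj or] [VP [V followed] [NP [Det every] [N window]]]]]
No rule offers an alternative attachment or grouping for any span, so this is the only derivation.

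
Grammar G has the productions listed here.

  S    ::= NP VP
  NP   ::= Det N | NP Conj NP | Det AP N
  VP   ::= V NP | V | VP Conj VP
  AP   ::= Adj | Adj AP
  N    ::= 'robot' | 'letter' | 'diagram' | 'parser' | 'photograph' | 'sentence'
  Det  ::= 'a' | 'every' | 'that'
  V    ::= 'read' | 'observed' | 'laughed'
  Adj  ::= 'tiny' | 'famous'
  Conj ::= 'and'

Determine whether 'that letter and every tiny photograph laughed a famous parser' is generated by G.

Grammatical

S
  NP
    NP
      Det: that
      N: letter
    Conj: and
    NP
      Det: every
      AP
        Adj: tiny
      N: photograph
  VP
    V: laughed
    NP
      Det: a
      AP
        Adj: famous
      N: parser
The bracketing above is licensed at every node by one of the given productions, with S at the root.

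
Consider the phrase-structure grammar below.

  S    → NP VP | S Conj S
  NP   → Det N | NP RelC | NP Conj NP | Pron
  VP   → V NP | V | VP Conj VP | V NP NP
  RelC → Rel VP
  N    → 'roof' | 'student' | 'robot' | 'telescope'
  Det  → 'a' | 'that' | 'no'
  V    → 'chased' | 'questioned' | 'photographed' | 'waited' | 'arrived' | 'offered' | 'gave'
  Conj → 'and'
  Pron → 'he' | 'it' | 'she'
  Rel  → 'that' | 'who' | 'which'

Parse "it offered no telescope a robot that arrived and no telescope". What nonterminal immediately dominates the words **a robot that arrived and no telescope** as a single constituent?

NP

[S [NP [Pron it]] [VP [V offered] [NP [Det no] [N telescope]] [NP [NP [NP [Det a] [N robot]] [RelC [Rel that] [VP [V arrived]]]] [Conj and] [NP [Det no] [N telescope]]]]]
The span 'a robot that arrived and no telescope' is the NP node built by NP → NP Conj NP.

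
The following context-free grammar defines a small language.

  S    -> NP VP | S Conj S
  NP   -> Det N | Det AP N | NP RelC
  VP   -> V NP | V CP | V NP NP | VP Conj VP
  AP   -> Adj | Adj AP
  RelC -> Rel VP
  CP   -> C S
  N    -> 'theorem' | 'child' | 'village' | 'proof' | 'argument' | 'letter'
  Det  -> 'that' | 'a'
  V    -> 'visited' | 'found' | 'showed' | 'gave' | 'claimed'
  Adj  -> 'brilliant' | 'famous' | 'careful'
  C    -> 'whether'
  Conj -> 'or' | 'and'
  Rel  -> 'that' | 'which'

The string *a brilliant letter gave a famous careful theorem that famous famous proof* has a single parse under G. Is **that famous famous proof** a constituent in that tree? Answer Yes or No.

Yes

[S [NP [Det a] [AP [Adj brilliant]] [N letter]] [VP [V gave] [NP [Det a] [AP [Adj famous] [AP [Adj careful]]] [N theorem]] [NP [Det that] [AP [Adj famous] [AP [Adj famous]]] [N proof]]]]
The words 'that famous famous proof' are exhaustively dominated by a single NP node (built by NP → Det AP N), so they form a constituent.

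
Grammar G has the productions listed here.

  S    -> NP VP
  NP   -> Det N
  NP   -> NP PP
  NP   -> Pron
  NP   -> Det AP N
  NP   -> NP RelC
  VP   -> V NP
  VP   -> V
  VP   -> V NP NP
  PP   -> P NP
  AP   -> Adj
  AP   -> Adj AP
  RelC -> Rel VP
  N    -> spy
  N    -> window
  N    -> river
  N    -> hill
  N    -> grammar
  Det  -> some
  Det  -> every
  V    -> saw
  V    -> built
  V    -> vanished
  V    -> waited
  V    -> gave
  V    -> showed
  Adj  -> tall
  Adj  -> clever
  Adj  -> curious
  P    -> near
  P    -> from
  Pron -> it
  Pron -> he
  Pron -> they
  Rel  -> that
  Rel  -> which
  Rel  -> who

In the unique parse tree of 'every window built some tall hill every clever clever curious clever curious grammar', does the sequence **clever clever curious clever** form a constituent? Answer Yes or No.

[S [NP [Det every] [N window]] [VP [V built] [NP [Det some] [AP [Adj tall]] [N hill]] [NP [Det every] [AP [Adj clever] [AP [Adj clever] [AP [Adj curious] [AP [Adj clever] [AP [Adj curious]]]]]] [N grammar]]]]
The smallest constituent containing 'clever clever curious clever' is the AP spanning 'clever clever curious clever curious'; no single node in the tree dominates exactly the given words.

No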